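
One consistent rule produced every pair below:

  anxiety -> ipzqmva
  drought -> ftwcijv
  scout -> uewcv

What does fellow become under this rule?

The shift depends on letter class: consonant n→p is +2, but vowel a→i is +8. The rule splits by letter class: vowels +8, consonants +2.
On fellow: f(cons)+2=h, e(vowel)+8=m, l(cons)+2=n, l(cons)+2=n, o(vowel)+8=w, w(cons)+2=y.

hmnnwy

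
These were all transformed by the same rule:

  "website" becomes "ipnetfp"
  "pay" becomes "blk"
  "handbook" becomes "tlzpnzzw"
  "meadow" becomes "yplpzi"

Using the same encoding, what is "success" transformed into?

The shift depends on letter class: consonant w→i is +12, but vowel e→p is +11. Two shifts are in play — +11 for a/e/i/o/u, +12 for every other letter.
On success: s(cons)+12=e, u(vowel)+11=f, c(cons)+12=o, c(cons)+12=o, e(vowel)+11=p, s(cons)+12=e, s(cons)+12=e.

efoopee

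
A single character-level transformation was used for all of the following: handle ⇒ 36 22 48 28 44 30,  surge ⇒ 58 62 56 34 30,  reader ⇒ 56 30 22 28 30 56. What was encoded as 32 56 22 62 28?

h(#8)→36 and a(#1)→22: differences scale by 2, so n = 2·pos + 20. The formula is n = 2×(alphabet index, a=1) + 20.
Decoding 32 56 22 62 28: 32→(32−20)÷2=6=f, 56→(56−20)÷2=18=r, 22→(22−20)÷2=1=a, 62→(62−20)÷2=21=u, 28→(28−20)÷2=4=d.

fraud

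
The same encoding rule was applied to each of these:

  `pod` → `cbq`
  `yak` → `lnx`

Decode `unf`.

has

Each letter is shifted forward by 13 in the alphabet (a Caesar shift of +13).
Decoding unf: u−13=h, n−13=a, f−13=s.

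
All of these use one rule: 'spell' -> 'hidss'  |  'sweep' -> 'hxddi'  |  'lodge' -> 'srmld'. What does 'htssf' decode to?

s(18)→h(7) and p(15)→i(8) fit y≡17x+13 (mod 26); the inverse of 17 mod 26 is 23. Each letter's alphabet position (a=0..z=25) is mapped through 17·x+13 mod 26 — an affine cipher.
Undoing it on htssf: h(7)→23·(7−13)≡18=s; t(19)→23·(19−13)≡8=i; s(18)→23·(18−13)≡11=l; s(18)→23·(18−13)≡11=l; f(5)→23·(5−13)≡24=y (all mod 26).

silly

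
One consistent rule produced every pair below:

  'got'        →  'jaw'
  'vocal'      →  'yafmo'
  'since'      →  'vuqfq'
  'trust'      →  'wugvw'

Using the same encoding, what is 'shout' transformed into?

The shift depends on letter class: consonant g→j is +3, but vowel o→a is +12. The rule splits by letter class: vowels +12, consonants +3.
On shout: s(cons)+3=v, h(cons)+3=k, o(vowel)+12=a, u(vowel)+12=g, t(cons)+3=w.

vkagw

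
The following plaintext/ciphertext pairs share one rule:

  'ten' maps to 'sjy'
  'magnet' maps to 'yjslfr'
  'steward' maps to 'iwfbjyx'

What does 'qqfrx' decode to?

small

The output letters match the input read backwards, each shifted +5: ten reversed is net. Read the word backwards and shift each letter +5.
Reversing it on qqfrx: shift back: q−5=l, q−5=l, f−5=a, r−5=m, x−5=s → llams; then reverse → small.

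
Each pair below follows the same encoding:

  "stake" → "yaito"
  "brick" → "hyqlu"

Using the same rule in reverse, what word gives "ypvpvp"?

single

Each letter shifts forward by (position + 6), i.e. 6, 7, 8, … — the shift grows by one for each successive letter.
Undoing it on ypvpvp: y−6=s, p−7=i, v−8=n, p−9=g, v−10=l, p−11=e.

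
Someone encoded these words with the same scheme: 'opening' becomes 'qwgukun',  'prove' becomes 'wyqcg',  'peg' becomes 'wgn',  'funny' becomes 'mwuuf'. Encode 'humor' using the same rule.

The shift depends on letter class: consonant p→w is +7, but vowel o→q is +2. The rule splits by letter class: vowels +2, consonants +7.
Applying it to humor: h(cons)+7=o, u(vowel)+2=w, m(cons)+7=t, o(vowel)+2=q, r(cons)+7=y.

owtqy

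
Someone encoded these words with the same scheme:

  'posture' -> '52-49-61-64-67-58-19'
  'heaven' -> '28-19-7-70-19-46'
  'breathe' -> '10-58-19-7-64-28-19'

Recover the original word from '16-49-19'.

doe

p(#16)→52 and o(#15)→49: differences scale by 3, so n = 3·pos + 4. With a=1..z=26, the number is 3·pos + 4.
Undoing it on 16-49-19: 16→(16−4)÷3=4=d, 49→(49−4)÷3=15=o, 19→(19−4)÷3=5=e.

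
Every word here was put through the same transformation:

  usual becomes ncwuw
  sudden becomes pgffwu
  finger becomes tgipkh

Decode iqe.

The output letters match the input read backwards, each shifted +2: usual reversed is lausu. The word is reversed, then every letter is shifted forward by 2.
Decoding iqe: shift back: i−2=g, q−2=o, e−2=c → goc; then reverse → cog.

cog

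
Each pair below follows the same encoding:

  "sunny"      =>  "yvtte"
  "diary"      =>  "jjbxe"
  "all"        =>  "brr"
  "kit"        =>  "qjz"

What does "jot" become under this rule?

ppz

The shift depends on letter class: consonant s→y is +6, but vowel u→v is +1. The rule splits by letter class: vowels +1, consonants +6.
Applying it to jot: j(cons)+6=p, o(vowel)+1=p, t(cons)+6=z.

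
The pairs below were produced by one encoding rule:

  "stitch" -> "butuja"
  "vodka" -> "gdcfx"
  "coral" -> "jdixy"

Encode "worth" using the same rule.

zdiua

s(18)→b(1) and t(19)→u(20) fit y≡19x+23 (mod 26); the inverse of 19 mod 26 is 11. Each letter's alphabet position (a=0..z=25) is mapped through 19·x+23 mod 26 — an affine cipher.
On worth: w(22)→19·22+23≡25=z; o(14)→19·14+23≡3=d; r(17)→19·17+23≡8=i; t(19)→19·19+23≡20=u; h(7)→19·7+23≡0=a (all mod 26).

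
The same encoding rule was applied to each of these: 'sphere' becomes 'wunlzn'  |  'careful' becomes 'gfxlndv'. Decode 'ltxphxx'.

horizon

In sphere: s→w is +4, p→u is +5, h→n is +6, e→l is +7 — the shift increases by 1 each position. Each letter shifts forward by (position + 4), i.e. 4, 5, 6, … — the shift grows by one for each successive letter.
Undoing it on ltxphxx: l−4=h, t−5=o, x−6=r, p−7=i, h−8=z, x−9=o, x−10=n.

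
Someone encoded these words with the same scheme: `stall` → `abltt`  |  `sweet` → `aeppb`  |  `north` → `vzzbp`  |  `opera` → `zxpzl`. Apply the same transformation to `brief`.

Vowels shift forward by 11 and consonants shift forward by 8.
Applying it to brief: b(cons)+8=j, r(cons)+8=z, i(vowel)+11=t, e(vowel)+11=p, f(cons)+8=n.

jztpn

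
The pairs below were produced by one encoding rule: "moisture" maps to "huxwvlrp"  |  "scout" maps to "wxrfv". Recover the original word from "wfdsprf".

Two steps: reverse the string, then apply a Caesar shift of +3.
Decoding wfdsprf: shift back: w−3=t, f−3=c, d−3=a, s−3=p, p−3=m, r−3=o, f−3=c → tcapmoc; then reverse → compact.

compact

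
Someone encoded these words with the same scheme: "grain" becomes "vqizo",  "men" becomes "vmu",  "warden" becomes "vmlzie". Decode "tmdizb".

travel

Two steps: reverse the string, then apply a Caesar shift of +8.
Undoing it on tmdizb: shift back: t−8=l, m−8=e, d−8=v, i−8=a, z−8=r, b−8=t → levart; then reverse → travel.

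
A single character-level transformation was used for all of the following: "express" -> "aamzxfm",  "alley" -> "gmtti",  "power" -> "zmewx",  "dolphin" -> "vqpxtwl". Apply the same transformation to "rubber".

The output letters match the input read backwards, each shifted +8: express reversed is sserpxe. The word is reversed, then every letter is shifted forward by 8.
For rubber: reverse → rebbur; then shift: r+8=z, e+8=m, b+8=j, b+8=j, u+8=c, r+8=z.

zmjjcz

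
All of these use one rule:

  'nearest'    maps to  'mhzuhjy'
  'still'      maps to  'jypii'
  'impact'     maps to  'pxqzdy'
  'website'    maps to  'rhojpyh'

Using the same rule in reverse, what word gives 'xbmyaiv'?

monthly

n(13)→m(12) and e(4)→h(7) fit y≡15x+25 (mod 26); the inverse of 15 mod 26 is 7. This is an affine cipher: with a=0,…,z=25, each position x becomes (15x+25) mod 26.
Reversing it on xbmyaiv: x(23)→7·(23−25)≡12=m; b(1)→7·(1−25)≡14=o; m(12)→7·(12−25)≡13=n; y(24)→7·(24−25)≡19=t; a(0)→7·(0−25)≡7=h; i(8)→7·(8−25)≡11=l; v(21)→7·(21−25)≡24=y (all mod 26).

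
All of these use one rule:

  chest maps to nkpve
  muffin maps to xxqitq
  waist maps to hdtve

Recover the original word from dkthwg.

The shifts repeat in a cycle of length 2: positions 0,1,… shift by +11, +3, then the pattern repeats.
Decoding dkthwg: d−11=s, k−3=h, t−11=i, h−3=e, w−11=l, g−3=d.

shield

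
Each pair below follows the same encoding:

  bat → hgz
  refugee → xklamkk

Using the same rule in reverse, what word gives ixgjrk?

Compare letters: b→h is +6, a→g is +6, t→z is +6 — a constant shift. Every letter moves 6 places later in the alphabet, wrapping around z→a.
Decoding ixgjrk: i−6=c, x−6=r, g−6=a, j−6=d, r−6=l, k−6=e.

cradle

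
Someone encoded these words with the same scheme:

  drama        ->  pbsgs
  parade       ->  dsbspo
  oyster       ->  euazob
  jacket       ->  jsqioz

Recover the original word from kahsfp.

d(3)→p(15) and r(17)→b(1) fit y≡25x+18 (mod 26); the inverse of 25 mod 26 is 25. Each letter's alphabet position (a=0..z=25) is mapped through 25·x+18 mod 26 — an affine cipher.
Decoding kahsfp: k(10)→25·(10−18)≡8=i; a(0)→25·(0−18)≡18=s; h(7)→25·(7−18)≡11=l; s(18)→25·(18−18)≡0=a; f(5)→25·(5−18)≡13=n; p(15)→25·(15−18)≡3=d (all mod 26).

island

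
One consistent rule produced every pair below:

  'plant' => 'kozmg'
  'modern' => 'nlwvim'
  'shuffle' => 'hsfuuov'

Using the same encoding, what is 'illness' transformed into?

roomvhh

Each pair mirrors across the alphabet (p↔k, l↔o, a↔z): positions sum to 25. Each letter is replaced by its mirror in the alphabet: a↔z, b↔y, c↔x, and so on (the Atbash cipher).
On illness: i↔r, l↔o, l↔o, n↔m, e↔v, s↔h, s↔h.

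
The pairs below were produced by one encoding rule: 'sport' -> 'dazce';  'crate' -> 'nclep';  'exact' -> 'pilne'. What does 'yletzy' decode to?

Compare letters: s→d is +11, p→a is +11, o→z is +11 — a constant shift. Every letter moves 11 places later in the alphabet, wrapping around z→a.
Reversing it on yletzy: y−11=n, l−11=a, e−11=t, t−11=i, z−11=o, y−11=n.

nation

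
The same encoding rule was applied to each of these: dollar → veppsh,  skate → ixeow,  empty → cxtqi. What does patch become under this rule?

The output letters match the input read backwards, each shifted +4: dollar reversed is rallod. Read the word backwards and shift each letter +4.
For patch: reverse → hctap; then shift: h+4=l, c+4=g, t+4=x, a+4=e, p+4=t.

lgxet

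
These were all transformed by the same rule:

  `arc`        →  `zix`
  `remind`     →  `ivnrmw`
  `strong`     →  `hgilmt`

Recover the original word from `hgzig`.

start

Each pair mirrors across the alphabet (a↔z, r↔i, c↔x): positions sum to 25. Each letter is replaced by its mirror in the alphabet: a↔z, b↔y, c↔x, and so on (the Atbash cipher).
Decoding hgzig: h↔s, g↔t, z↔a, i↔r, g↔t.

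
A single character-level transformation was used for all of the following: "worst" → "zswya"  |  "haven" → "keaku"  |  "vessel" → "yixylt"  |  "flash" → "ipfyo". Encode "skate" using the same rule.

vofzl

Each letter shifts forward by (position + 3), i.e. 3, 4, 5, … — the shift grows by one for each successive letter.
For skate: s+3=v, k+4=o, a+5=f, t+6=z, e+7=l.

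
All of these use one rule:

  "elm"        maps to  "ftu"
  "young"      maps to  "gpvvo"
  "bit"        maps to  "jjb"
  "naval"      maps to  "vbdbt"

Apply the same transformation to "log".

tpo

The rule splits by letter class: vowels +1, consonants +8.
For log: l(cons)+8=t, o(vowel)+1=p, g(cons)+8=o.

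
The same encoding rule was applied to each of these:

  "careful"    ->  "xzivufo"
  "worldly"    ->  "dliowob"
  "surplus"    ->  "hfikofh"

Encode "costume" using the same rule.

xlhgfnv

Each pair mirrors across the alphabet (c↔x, a↔z, r↔i): positions sum to 25. This is the alphabet-reversal cipher (Atbash): a becomes z, b becomes y, etc.
For costume: c↔x, o↔l, s↔h, t↔g, u↔f, m↔n, e↔v.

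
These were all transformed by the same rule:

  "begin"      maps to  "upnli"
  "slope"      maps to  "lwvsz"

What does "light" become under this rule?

aonps

The output letters match the input read backwards, each shifted +7: begin reversed is nigeb. The word is reversed, then every letter is shifted forward by 7.
Applying it to light: reverse → thgil; then shift: t+7=a, h+7=o, g+7=n, i+7=p, l+7=s.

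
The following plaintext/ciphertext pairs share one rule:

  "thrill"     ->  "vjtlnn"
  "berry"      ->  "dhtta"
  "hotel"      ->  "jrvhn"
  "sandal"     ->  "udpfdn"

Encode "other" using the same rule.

The shift depends on letter class: consonant t→v is +2, but vowel i→l is +3. Two shifts are in play — +3 for a/e/i/o/u, +2 for every other letter.
For other: o(vowel)+3=r, t(cons)+2=v, h(cons)+2=j, e(vowel)+3=h, r(cons)+2=t.

rvjht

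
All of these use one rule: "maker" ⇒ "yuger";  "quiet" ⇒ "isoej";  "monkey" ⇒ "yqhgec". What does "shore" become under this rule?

m(12)→y(24) and a(0)→u(20) fit y≡9x+20 (mod 26); the inverse of 9 mod 26 is 3. This is an affine cipher: with a=0,…,z=25, each position x becomes (9x+20) mod 26.
For shore: s(18)→9·18+20≡0=a; h(7)→9·7+20≡5=f; o(14)→9·14+20≡16=q; r(17)→9·17+20≡17=r; e(4)→9·4+20≡4=e (all mod 26).

afqre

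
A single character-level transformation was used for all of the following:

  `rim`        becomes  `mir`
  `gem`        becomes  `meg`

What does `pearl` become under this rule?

The output letters match the input read backwards: rim reversed is mir. The word is simply reversed.
For pearl: reverse → lraep.

lraep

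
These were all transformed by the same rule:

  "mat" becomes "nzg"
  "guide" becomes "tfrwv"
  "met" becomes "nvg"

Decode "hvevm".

Each letter is replaced by its mirror in the alphabet: a↔z, b↔y, c↔x, and so on (the Atbash cipher).
Decoding hvevm: h↔s, v↔e, e↔v, v↔e, m↔n.

seven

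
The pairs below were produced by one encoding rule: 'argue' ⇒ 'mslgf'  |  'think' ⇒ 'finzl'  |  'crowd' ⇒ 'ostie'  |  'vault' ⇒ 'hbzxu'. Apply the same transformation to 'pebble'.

Shifts by position in argue: pos 0: a→m (+12), pos 1: r→s (+1), pos 2: g→l (+5), pos 3: u→g (+12), pos 4: e→f (+1) — repeating every 3. The shifts repeat in a cycle of length 3: positions 0,1,… shift by +12, +1, +5, then the pattern repeats.
Applying it to pebble: p+12=b, e+1=f, b+5=g, b+12=n, l+1=m, e+5=j.

bfgnmj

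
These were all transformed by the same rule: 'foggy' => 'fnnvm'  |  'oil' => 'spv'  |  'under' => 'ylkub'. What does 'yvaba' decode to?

The output letters match the input read backwards, each shifted +7: foggy reversed is yggof. The word is reversed, then every letter is shifted forward by 7.
Undoing it on yvaba: shift back: y−7=r, v−7=o, a−7=t, b−7=u, a−7=t → rotut; then reverse → tutor.

tutor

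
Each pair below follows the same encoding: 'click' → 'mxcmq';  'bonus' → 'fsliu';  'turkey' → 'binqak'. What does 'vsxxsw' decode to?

hollow

This is an affine cipher: with a=0,…,z=25, each position x becomes (7x+24) mod 26.
Reversing it on vsxxsw: v(21)→15·(21−24)≡7=h; s(18)→15·(18−24)≡14=o; x(23)→15·(23−24)≡11=l; x(23)→15·(23−24)≡11=l; s(18)→15·(18−24)≡14=o; w(22)→15·(22−24)≡22=w (all mod 26).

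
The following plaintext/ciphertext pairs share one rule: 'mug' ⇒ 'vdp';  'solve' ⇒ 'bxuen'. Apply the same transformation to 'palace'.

Compare letters: m→v is +9, u→d is +9, g→p is +9 — a constant shift. It's a constant shift of +9 (ROT9).
Applying it to palace: p+9=y, a+9=j, l+9=u, a+9=j, c+9=l, e+9=n.

yjujln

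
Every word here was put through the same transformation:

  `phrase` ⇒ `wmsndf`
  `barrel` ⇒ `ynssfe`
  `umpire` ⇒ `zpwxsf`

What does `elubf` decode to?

p(15)→w(22) and h(7)→m(12) fit y≡11x+13 (mod 26); the inverse of 11 mod 26 is 19. Each letter's alphabet position (a=0..z=25) is mapped through 11·x+13 mod 26 — an affine cipher.
Undoing it on elubf: e(4)→19·(4−13)≡11=l; l(11)→19·(11−13)≡14=o; u(20)→19·(20−13)≡3=d; b(1)→19·(1−13)≡6=g; f(5)→19·(5−13)≡4=e (all mod 26).

lodge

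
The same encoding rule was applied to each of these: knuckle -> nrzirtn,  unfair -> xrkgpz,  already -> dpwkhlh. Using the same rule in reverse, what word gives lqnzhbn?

imitate

In knuckle: k→n is +3, n→r is +4, u→z is +5, c→i is +6 — the shift increases by 1 each position. Letter i (0-indexed) is shifted by i+3, so successive shifts are 3, 4, 5, ….
Reversing it on lqnzhbn: l−3=i, q−4=m, n−5=i, z−6=t, h−7=a, b−8=t, n−9=e.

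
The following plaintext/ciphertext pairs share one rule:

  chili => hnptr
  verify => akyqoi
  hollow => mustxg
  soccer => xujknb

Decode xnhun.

shame

In chili: c→h is +5, h→n is +6, i→p is +7, l→t is +8 — the shift increases by 1 each position. Letter i (0-indexed) is shifted by i+5, so successive shifts are 5, 6, 7, ….
Decoding xnhun: x−5=s, n−6=h, h−7=a, u−8=m, n−9=e.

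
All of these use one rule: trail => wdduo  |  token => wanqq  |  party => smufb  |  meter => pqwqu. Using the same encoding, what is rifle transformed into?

uuixh

Shifts by position in trail: pos 0: t→w (+3), pos 1: r→d (+12), pos 2: a→d (+3), pos 3: i→u (+12) — repeating every 2. A repeating key of period 2 is used — shifts +3, +12 over and over.
Applying it to rifle: r+3=u, i+12=u, f+3=i, l+12=x, e+3=h.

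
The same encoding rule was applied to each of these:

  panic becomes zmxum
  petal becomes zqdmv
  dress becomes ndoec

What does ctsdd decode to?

Shifts by position in panic: pos 0: p→z (+10), pos 1: a→m (+12), pos 2: n→x (+10), pos 3: i→u (+12) — repeating every 2. A repeating key of period 2 is used — shifts +10, +12 over and over.
Undoing it on ctsdd: c−10=s, t−12=h, s−10=i, d−12=r, d−10=t.

shirt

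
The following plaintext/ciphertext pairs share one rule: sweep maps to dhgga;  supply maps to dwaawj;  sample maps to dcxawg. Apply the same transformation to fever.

qgggc

The shift depends on letter class: consonant s→d is +11, but vowel e→g is +2. Two shifts are in play — +2 for a/e/i/o/u, +11 for every other letter.
Applying it to fever: f(cons)+11=q, e(vowel)+2=g, v(cons)+11=g, e(vowel)+2=g, r(cons)+11=c.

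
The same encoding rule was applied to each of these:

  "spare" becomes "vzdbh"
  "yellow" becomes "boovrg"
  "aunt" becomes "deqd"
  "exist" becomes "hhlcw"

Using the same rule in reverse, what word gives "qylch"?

Shifts by position in spare: pos 0: s→v (+3), pos 1: p→z (+10), pos 2: a→d (+3), pos 3: r→b (+10) — repeating every 2. A repeating key of period 2 is used — shifts +3, +10 over and over.
Decoding qylch: q−3=n, y−10=o, l−3=i, c−10=s, h−3=e.

noise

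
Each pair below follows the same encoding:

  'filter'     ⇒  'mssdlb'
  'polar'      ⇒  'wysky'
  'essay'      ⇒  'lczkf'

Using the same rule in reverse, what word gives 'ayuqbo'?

The shifts repeat in a cycle of length 2: positions 0,1,… shift by +7, +10, then the pattern repeats.
Undoing it on ayuqbo: a−7=t, y−10=o, u−7=n, q−10=g, b−7=u, o−10=e.

tongue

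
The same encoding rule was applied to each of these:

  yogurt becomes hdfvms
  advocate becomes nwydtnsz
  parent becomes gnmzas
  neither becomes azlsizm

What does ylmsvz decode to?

virtue

y(24)→h(7) and o(14)→d(3) fit y≡3x+13 (mod 26); the inverse of 3 mod 26 is 9. Treating letters as 0–25, the rule is x ↦ 3x + 13 (mod 26).
Reversing it on ylmsvz: y(24)→9·(24−13)≡21=v; l(11)→9·(11−13)≡8=i; m(12)→9·(12−13)≡17=r; s(18)→9·(18−13)≡19=t; v(21)→9·(21−13)≡20=u; z(25)→9·(25−13)≡4=e (all mod 26).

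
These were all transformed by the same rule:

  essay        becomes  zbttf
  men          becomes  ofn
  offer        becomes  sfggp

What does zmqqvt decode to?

supply

The output letters match the input read backwards, each shifted +1: essay reversed is yasse. The word is reversed, then every letter is shifted forward by 1.
Reversing it on zmqqvt: shift back: z−1=y, m−1=l, q−1=p, q−1=p, v−1=u, t−1=s → ylppus; then reverse → supply.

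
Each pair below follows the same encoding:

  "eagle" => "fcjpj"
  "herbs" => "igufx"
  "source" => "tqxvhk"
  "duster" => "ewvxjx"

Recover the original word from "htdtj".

The shift increases by 1 at each position, starting from +1: 1, 2, 3, ….
Undoing it on htdtj: h−1=g, t−2=r, d−3=a, t−4=p, j−5=e.

grape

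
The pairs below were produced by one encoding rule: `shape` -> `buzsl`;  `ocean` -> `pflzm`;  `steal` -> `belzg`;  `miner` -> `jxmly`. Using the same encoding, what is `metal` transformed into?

s(18)→b(1) and h(7)→u(20) fit y≡3x+25 (mod 26); the inverse of 3 mod 26 is 9. This is an affine cipher: with a=0,…,z=25, each position x becomes (3x+25) mod 26.
On metal: m(12)→3·12+25≡9=j; e(4)→3·4+25≡11=l; t(19)→3·19+25≡4=e; a(0)→3·0+25≡25=z; l(11)→3·11+25≡6=g (all mod 26).

jlezg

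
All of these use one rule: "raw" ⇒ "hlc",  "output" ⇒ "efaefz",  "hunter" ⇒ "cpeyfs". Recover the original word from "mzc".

rob

The output letters match the input read backwards, each shifted +11: raw reversed is war. Two steps: reverse the string, then apply a Caesar shift of +11.
Decoding mzc: shift back: m−11=b, z−11=o, c−11=r → bor; then reverse → rob.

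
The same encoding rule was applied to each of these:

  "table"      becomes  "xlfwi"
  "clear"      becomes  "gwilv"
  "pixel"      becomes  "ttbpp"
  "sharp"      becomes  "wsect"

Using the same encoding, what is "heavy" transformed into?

lpegc

The shifts repeat in a cycle of length 2: positions 0,1,… shift by +4, +11, then the pattern repeats.
On heavy: h+4=l, e+11=p, a+4=e, v+11=g, y+4=c.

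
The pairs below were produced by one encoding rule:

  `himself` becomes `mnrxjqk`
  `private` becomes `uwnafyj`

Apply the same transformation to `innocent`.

nssthjsy

Compare letters: h→m is +5, i→n is +5, m→r is +5 — a constant shift. Every letter moves 5 places later in the alphabet, wrapping around z→a.
Applying it to innocent: i+5=n, n+5=s, n+5=s, o+5=t, c+5=h, e+5=j, n+5=s, t+5=y.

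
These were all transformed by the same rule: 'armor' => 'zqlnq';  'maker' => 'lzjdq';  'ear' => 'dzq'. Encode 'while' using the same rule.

vghkd

Compare letters: a→z is +25, r→q is +25, m→l is +25 — a constant shift. Each letter is shifted forward by 25 in the alphabet (a Caesar shift of +25).
For while: w+25=v, h+25=g, i+25=h, l+25=k, e+25=d.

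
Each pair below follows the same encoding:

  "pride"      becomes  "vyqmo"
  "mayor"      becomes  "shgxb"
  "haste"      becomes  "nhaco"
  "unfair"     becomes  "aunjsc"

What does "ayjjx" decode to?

urban

In pride: p→v is +6, r→y is +7, i→q is +8, d→m is +9 — the shift increases by 1 each position. Letter i (0-indexed) is shifted by i+6, so successive shifts are 6, 7, 8, ….
Decoding ayjjx: a−6=u, y−7=r, j−8=b, j−9=a, x−10=n.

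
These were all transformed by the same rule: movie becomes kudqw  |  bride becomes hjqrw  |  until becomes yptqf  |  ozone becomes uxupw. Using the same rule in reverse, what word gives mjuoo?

m(12)→k(10) and o(14)→u(20) fit y≡5x+2 (mod 26); the inverse of 5 mod 26 is 21. This is an affine cipher: with a=0,…,z=25, each position x becomes (5x+2) mod 26.
Decoding mjuoo: m(12)→21·(12−2)≡2=c; j(9)→21·(9−2)≡17=r; u(20)→21·(20−2)≡14=o; o(14)→21·(14−2)≡18=s; o(14)→21·(14−2)≡18=s (all mod 26).

cross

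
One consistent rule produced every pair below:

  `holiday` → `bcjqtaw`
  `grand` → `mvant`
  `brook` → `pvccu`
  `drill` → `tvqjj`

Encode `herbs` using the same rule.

h(7)→b(1) and o(14)→c(2) fit y≡15x+0 (mod 26); the inverse of 15 mod 26 is 7. Treating letters as 0–25, the rule is x ↦ 15x + 0 (mod 26).
On herbs: h(7)→15·7+0≡1=b; e(4)→15·4+0≡8=i; r(17)→15·17+0≡21=v; b(1)→15·1+0≡15=p; s(18)→15·18+0≡10=k (all mod 26).

bivpk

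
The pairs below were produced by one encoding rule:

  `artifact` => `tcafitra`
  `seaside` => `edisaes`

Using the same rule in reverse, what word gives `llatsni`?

install

The output letters match the input read backwards: artifact reversed is tcafitra. The word is simply reversed.
Decoding llatsni: then reverse → install.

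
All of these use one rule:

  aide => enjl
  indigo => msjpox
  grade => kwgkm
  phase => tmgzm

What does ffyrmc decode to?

basket

In aide: a→e is +4, i→n is +5, d→j is +6, e→l is +7 — the shift increases by 1 each position. The shift increases by 1 at each position, starting from +4: 4, 5, 6, ….
Reversing it on ffyrmc: f−4=b, f−5=a, y−6=s, r−7=k, m−8=e, c−9=t.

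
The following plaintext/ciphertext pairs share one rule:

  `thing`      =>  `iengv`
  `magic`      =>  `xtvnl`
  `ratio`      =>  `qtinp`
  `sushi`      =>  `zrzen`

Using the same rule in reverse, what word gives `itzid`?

taste

This is an affine cipher: with a=0,…,z=25, each position x becomes (9x+19) mod 26.
Reversing it on itzid: i(8)→3·(8−19)≡19=t; t(19)→3·(19−19)≡0=a; z(25)→3·(25−19)≡18=s; i(8)→3·(8−19)≡19=t; d(3)→3·(3−19)≡4=e (all mod 26).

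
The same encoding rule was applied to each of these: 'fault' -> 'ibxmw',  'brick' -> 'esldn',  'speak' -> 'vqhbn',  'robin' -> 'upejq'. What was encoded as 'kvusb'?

hurry

Shifts by position in fault: pos 0: f→i (+3), pos 1: a→b (+1), pos 2: u→x (+3), pos 3: l→m (+1) — repeating every 2. It's a Vigenère-style cipher with numeric key [3,1]: position i shifts by key[i mod 2].
Reversing it on kvusb: k−3=h, v−1=u, u−3=r, s−1=r, b−3=y.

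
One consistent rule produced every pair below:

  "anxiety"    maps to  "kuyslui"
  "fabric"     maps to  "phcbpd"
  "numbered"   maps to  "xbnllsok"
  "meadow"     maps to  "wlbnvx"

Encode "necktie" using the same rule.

xlduajo

Shifts by position in anxiety: pos 0: a→k (+10), pos 1: n→u (+7), pos 2: x→y (+1), pos 3: i→s (+10), pos 4: e→l (+7), pos 5: t→u (+1) — repeating every 3. A repeating key of period 3 is used — shifts +10, +7, +1 over and over.
For necktie: n+10=x, e+7=l, c+1=d, k+10=u, t+7=a, i+1=j, e+10=o.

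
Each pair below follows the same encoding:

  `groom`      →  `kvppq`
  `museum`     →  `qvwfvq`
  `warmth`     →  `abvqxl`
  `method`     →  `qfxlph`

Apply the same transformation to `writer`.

The shift depends on letter class: consonant g→k is +4, but vowel o→p is +1. The rule splits by letter class: vowels +1, consonants +4.
For writer: w(cons)+4=a, r(cons)+4=v, i(vowel)+1=j, t(cons)+4=x, e(vowel)+1=f, r(cons)+4=v.

avjxfv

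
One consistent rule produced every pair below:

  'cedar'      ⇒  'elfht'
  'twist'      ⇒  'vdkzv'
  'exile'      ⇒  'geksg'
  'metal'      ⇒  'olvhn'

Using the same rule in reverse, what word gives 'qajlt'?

It's a Vigenère-style cipher with numeric key [2,7]: position i shifts by key[i mod 2].
Decoding qajlt: q−2=o, a−7=t, j−2=h, l−7=e, t−2=r.

other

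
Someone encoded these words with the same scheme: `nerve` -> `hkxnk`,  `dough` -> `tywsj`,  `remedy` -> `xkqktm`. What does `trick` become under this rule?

fxaci

n(13)→h(7) and e(4)→k(10) fit y≡17x+20 (mod 26); the inverse of 17 mod 26 is 23. This is an affine cipher: with a=0,…,z=25, each position x becomes (17x+20) mod 26.
Applying it to trick: t(19)→17·19+20≡5=f; r(17)→17·17+20≡23=x; i(8)→17·8+20≡0=a; c(2)→17·2+20≡2=c; k(10)→17·10+20≡8=i (all mod 26).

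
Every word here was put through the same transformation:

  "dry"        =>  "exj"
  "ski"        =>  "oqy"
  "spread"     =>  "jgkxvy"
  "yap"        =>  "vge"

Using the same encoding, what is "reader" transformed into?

xkjgkx

The output letters match the input read backwards, each shifted +6: dry reversed is yrd. The word is reversed, then every letter is shifted forward by 6.
Applying it to reader: reverse → redaer; then shift: r+6=x, e+6=k, d+6=j, a+6=g, e+6=k, r+6=x.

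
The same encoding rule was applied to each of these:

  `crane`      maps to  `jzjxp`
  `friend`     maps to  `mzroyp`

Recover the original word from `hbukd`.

In crane: c→j is +7, r→z is +8, a→j is +9, n→x is +10 — the shift increases by 1 each position. Letter i (0-indexed) is shifted by i+7, so successive shifts are 7, 8, 9, ….
Decoding hbukd: h−7=a, b−8=t, u−9=l, k−10=a, d−11=s.

atlas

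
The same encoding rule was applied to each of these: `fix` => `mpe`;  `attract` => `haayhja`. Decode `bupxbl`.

Compare letters: f→m is +7, i→p is +7, x→e is +7 — a constant shift. Each letter is shifted forward by 7 in the alphabet (a Caesar shift of +7).
Decoding bupxbl: b−7=u, u−7=n, p−7=i, x−7=q, b−7=u, l−7=e.

unique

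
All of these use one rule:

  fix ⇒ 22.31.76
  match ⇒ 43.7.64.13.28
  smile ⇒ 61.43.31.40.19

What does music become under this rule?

f(#6)→22 and i(#9)→31: differences scale by 3, so n = 3·pos + 4. With a=1..z=26, the number is 3·pos + 4.
Applying it to music: m=13→43, u=21→67, s=19→61, i=9→31, c=3→13.

43.67.61.31.13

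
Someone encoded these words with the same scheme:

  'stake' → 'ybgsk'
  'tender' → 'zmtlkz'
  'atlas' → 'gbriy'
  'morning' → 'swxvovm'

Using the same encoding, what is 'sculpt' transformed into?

It's a Vigenère-style cipher with numeric key [6,8]: position i shifts by key[i mod 2].
For sculpt: s+6=y, c+8=k, u+6=a, l+8=t, p+6=v, t+8=b.

ykatvb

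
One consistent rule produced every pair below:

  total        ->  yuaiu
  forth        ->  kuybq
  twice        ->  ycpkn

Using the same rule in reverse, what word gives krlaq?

flesh

In total: t→y is +5, o→u is +6, t→a is +7, a→i is +8 — the shift increases by 1 each position. The shift increases by 1 at each position, starting from +5: 5, 6, 7, ….
Decoding krlaq: k−5=f, r−6=l, l−7=e, a−8=s, q−9=h.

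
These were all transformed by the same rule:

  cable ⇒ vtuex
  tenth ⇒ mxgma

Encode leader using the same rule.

Compare letters: c→v is +19, a→t is +19, b→u is +19 — a constant shift. Every letter moves 19 places later in the alphabet, wrapping around z→a.
On leader: l+19=e, e+19=x, a+19=t, d+19=w, e+19=x, r+19=k.

extwxk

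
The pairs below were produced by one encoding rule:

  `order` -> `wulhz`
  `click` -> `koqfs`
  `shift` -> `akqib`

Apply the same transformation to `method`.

Shifts by position in order: pos 0: o→w (+8), pos 1: r→u (+3), pos 2: d→l (+8), pos 3: e→h (+3) — repeating every 2. The shifts repeat in a cycle of length 2: positions 0,1,… shift by +8, +3, then the pattern repeats.
For method: m+8=u, e+3=h, t+8=b, h+3=k, o+8=w, d+3=g.

uhbkwg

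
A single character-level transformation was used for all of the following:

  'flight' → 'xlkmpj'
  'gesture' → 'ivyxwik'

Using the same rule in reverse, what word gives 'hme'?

aid

The output letters match the input read backwards, each shifted +4: flight reversed is thgilf. Two steps: reverse the string, then apply a Caesar shift of +4.
Decoding hme: shift back: h−4=d, m−4=i, e−4=a → dia; then reverse → aid.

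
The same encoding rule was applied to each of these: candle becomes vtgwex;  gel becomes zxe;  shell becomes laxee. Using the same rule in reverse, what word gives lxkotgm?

servant

Compare letters: c→v is +19, a→t is +19, n→g is +19 — a constant shift. Every letter moves 19 places later in the alphabet, wrapping around z→a.
Decoding lxkotgm: l−19=s, x−19=e, k−19=r, o−19=v, t−19=a, g−19=n, m−19=t.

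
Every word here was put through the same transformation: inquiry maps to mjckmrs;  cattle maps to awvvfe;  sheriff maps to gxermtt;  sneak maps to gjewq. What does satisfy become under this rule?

i(8)→m(12) and n(13)→j(9) fit y≡15x+22 (mod 26); the inverse of 15 mod 26 is 7. This is an affine cipher: with a=0,…,z=25, each position x becomes (15x+22) mod 26.
On satisfy: s(18)→15·18+22≡6=g; a(0)→15·0+22≡22=w; t(19)→15·19+22≡21=v; i(8)→15·8+22≡12=m; s(18)→15·18+22≡6=g; f(5)→15·5+22≡19=t; y(24)→15·24+22≡18=s (all mod 26).

gwvmgts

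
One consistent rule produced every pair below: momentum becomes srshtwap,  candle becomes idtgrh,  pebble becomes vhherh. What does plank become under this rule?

vogqq

Shifts by position in momentum: pos 0: m→s (+6), pos 1: o→r (+3), pos 2: m→s (+6), pos 3: e→h (+3) — repeating every 2. The shifts repeat in a cycle of length 2: positions 0,1,… shift by +6, +3, then the pattern repeats.
On plank: p+6=v, l+3=o, a+6=g, n+3=q, k+6=q.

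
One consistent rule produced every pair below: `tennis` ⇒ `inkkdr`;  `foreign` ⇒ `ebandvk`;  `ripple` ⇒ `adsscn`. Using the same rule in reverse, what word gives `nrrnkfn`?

t(19)→i(8) and e(4)→n(13) fit y≡17x+23 (mod 26); the inverse of 17 mod 26 is 23. Each letter's alphabet position (a=0..z=25) is mapped through 17·x+23 mod 26 — an affine cipher.
Reversing it on nrrnkfn: n(13)→23·(13−23)≡4=e; r(17)→23·(17−23)≡18=s; r(17)→23·(17−23)≡18=s; n(13)→23·(13−23)≡4=e; k(10)→23·(10−23)≡13=n; f(5)→23·(5−23)≡2=c; n(13)→23·(13−23)≡4=e (all mod 26).

essence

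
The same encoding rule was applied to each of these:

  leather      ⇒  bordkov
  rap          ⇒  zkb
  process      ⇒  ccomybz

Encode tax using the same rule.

hkd

The output letters match the input read backwards, each shifted +10: leather reversed is rehtael. Read the word backwards and shift each letter +10.
For tax: reverse → xat; then shift: x+10=h, a+10=k, t+10=d.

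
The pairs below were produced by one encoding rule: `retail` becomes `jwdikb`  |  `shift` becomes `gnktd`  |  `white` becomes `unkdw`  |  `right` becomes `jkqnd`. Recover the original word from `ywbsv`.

melon

r(17)→j(9) and e(4)→w(22) fit y≡23x+8 (mod 26); the inverse of 23 mod 26 is 17. This is an affine cipher: with a=0,…,z=25, each position x becomes (23x+8) mod 26.
Undoing it on ywbsv: y(24)→17·(24−8)≡12=m; w(22)→17·(22−8)≡4=e; b(1)→17·(1−8)≡11=l; s(18)→17·(18−8)≡14=o; v(21)→17·(21−8)≡13=n (all mod 26).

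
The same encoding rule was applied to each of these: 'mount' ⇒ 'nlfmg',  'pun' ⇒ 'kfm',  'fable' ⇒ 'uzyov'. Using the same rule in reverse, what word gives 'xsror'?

chili

Each pair mirrors across the alphabet (m↔n, o↔l, u↔f): positions sum to 25. Each letter is replaced by its mirror in the alphabet: a↔z, b↔y, c↔x, and so on (the Atbash cipher).
Reversing it on xsror: x↔c, s↔h, r↔i, o↔l, r↔i.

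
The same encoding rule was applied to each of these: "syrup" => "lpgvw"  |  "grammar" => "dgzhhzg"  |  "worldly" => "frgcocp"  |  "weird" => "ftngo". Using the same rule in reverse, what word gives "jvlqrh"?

s(18)→l(11) and y(24)→p(15) fit y≡5x+25 (mod 26); the inverse of 5 mod 26 is 21. This is an affine cipher: with a=0,…,z=25, each position x becomes (5x+25) mod 26.
Reversing it on jvlqrh: j(9)→21·(9−25)≡2=c; v(21)→21·(21−25)≡20=u; l(11)→21·(11−25)≡18=s; q(16)→21·(16−25)≡19=t; r(17)→21·(17−25)≡14=o; h(7)→21·(7−25)≡12=m (all mod 26).

custom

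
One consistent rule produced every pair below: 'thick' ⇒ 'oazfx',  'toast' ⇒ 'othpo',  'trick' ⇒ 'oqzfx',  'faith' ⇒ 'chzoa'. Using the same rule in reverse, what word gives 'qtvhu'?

t(19)→o(14) and h(7)→a(0) fit y≡25x+7 (mod 26); the inverse of 25 mod 26 is 25. Treating letters as 0–25, the rule is x ↦ 25x + 7 (mod 26).
Undoing it on qtvhu: q(16)→25·(16−7)≡17=r; t(19)→25·(19−7)≡14=o; v(21)→25·(21−7)≡12=m; h(7)→25·(7−7)≡0=a; u(20)→25·(20−7)≡13=n (all mod 26).

roman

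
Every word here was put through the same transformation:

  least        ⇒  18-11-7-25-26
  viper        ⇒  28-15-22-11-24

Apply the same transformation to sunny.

25-27-20-20-31

l is letter #12 and maps to 18: an offset of 6. Letters become their 1-based position plus 6 (so a→7, b→8, …).
On sunny: s=19→25, u=21→27, n=14→20, n=14→20, y=25→31.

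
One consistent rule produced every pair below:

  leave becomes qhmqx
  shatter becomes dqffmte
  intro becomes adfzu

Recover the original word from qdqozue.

sincere

The word is reversed, then every letter is shifted forward by 12.
Undoing it on qdqozue: shift back: q−12=e, d−12=r, q−12=e, o−12=c, z−12=n, u−12=i, e−12=s → erecnis; then reverse → sincere.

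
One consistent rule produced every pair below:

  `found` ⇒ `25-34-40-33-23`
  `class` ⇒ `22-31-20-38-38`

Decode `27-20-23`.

had

f is letter #6 and maps to 25: an offset of 19. Each letter is replaced by its alphabet position (a=1..z=26) + 19.
Undoing it on 27-20-23: 27→(27−19)÷1=8=h, 20→(20−19)÷1=1=a, 23→(23−19)÷1=4=d.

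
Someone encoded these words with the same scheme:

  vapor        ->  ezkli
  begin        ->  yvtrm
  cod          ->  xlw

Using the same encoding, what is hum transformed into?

sfn

Each pair mirrors across the alphabet (v↔e, a↔z, p↔k): positions sum to 25. This is the alphabet-reversal cipher (Atbash): a becomes z, b becomes y, etc.
Applying it to hum: h↔s, u↔f, m↔n.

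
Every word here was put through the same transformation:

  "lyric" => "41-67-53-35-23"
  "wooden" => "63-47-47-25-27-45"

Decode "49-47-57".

pot

l(#12)→41 and y(#25)→67: differences scale by 2, so n = 2·pos + 17. With a=1..z=26, the number is 2·pos + 17.
Undoing it on 49-47-57: 49→(49−17)÷2=16=p, 47→(47−17)÷2=15=o, 57→(57−17)÷2=20=t.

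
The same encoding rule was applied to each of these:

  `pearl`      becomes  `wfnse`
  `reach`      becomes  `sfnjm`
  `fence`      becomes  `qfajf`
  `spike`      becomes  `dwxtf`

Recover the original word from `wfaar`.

penny

p(15)→w(22) and e(4)→f(5) fit y≡11x+13 (mod 26); the inverse of 11 mod 26 is 19. This is an affine cipher: with a=0,…,z=25, each position x becomes (11x+13) mod 26.
Decoding wfaar: w(22)→19·(22−13)≡15=p; f(5)→19·(5−13)≡4=e; a(0)→19·(0−13)≡13=n; a(0)→19·(0−13)≡13=n; r(17)→19·(17−13)≡24=y (all mod 26).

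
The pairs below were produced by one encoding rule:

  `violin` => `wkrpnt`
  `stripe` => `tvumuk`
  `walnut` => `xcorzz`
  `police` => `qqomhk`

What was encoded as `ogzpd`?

newly

In violin: v→w is +1, i→k is +2, o→r is +3, l→p is +4 — the shift increases by 1 each position. The shift increases by 1 at each position, starting from +1: 1, 2, 3, ….
Decoding ogzpd: o−1=n, g−2=e, z−3=w, p−4=l, d−5=y.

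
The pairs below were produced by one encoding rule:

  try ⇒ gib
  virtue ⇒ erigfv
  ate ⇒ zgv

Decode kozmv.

plane

Each pair mirrors across the alphabet (t↔g, r↔i, y↔b): positions sum to 25. This is the alphabet-reversal cipher (Atbash): a becomes z, b becomes y, etc.
Reversing it on kozmv: k↔p, o↔l, z↔a, m↔n, v↔e.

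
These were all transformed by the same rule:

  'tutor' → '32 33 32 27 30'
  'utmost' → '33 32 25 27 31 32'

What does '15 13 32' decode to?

cat

t is letter #20 and maps to 32: an offset of 12. The number is (letter's place in the alphabet, a=1) + 12.
Undoing it on 15 13 32: 15→(15−12)÷1=3=c, 13→(13−12)÷1=1=a, 32→(32−12)÷1=20=t.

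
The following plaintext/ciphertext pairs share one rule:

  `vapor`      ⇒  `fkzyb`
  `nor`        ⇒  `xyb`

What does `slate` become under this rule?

cvkdo

Compare letters: v→f is +10, a→k is +10, p→z is +10 — a constant shift. This is a Caesar cipher with shift 10.
For slate: s+10=c, l+10=v, a+10=k, t+10=d, e+10=o.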